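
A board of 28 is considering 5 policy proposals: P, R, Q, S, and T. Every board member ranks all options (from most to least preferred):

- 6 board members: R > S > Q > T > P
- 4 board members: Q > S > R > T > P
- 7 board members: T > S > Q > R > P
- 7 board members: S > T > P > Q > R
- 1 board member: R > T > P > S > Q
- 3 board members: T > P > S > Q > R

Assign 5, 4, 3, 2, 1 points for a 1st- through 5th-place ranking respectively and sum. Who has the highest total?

P: 6·1 + 4·1 + 7·1 + 7·3 + 1·3 + 3·4 = 53
R: 6·5 + 4·3 + 7·2 + 7·1 + 1·5 + 3·1 = 71
Q: 6·3 + 4·5 + 7·3 + 7·2 + 1·1 + 3·2 = 80
S: 6·4 + 4·4 + 7·4 + 7·5 + 1·2 + 3·3 = 114
T: 6·2 + 4·2 + 7·5 + 7·4 + 1·4 + 3·5 = 102
S has the highest Borda score (114).

S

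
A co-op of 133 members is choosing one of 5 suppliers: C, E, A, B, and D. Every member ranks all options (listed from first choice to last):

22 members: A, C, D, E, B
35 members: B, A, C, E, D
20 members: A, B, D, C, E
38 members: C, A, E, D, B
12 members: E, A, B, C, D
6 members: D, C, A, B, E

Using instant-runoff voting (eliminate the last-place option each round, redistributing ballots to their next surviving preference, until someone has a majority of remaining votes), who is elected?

A

Round 1: C 38, E 12, A 42, B 35, D 6. Eliminate D.
Round 2: C 44, E 12, A 42, B 35. Eliminate E.
Round 3: C 44, A 54, B 35. Eliminate B.
Round 4: C 44, A 89. A has a majority.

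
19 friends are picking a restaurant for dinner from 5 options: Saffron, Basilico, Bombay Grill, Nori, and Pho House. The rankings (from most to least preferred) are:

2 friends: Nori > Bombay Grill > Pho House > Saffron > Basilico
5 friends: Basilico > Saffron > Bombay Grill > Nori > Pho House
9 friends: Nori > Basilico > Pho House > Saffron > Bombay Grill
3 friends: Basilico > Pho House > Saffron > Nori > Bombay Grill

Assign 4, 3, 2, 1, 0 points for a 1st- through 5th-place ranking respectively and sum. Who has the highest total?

Saffron: 2·1 + 5·3 + 9·1 + 3·2 = 32
Basilico: 2·0 + 5·4 + 9·3 + 3·4 = 59
Bombay Grill: 2·3 + 5·2 + 9·0 + 3·0 = 16
Nori: 2·4 + 5·1 + 9·4 + 3·1 = 52
Pho House: 2·2 + 5·0 + 9·2 + 3·3 = 31
Basilico has the highest Borda score (59).

Basilico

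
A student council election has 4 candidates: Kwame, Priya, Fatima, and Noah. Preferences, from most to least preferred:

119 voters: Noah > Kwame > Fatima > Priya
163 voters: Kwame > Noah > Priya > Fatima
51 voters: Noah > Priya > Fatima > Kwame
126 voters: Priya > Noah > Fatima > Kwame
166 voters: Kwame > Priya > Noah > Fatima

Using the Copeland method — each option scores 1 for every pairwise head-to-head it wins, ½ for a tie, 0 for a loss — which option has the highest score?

Kwame: beats Priya, Fatima, and Noah → score 3.
Priya: beats Fatima; loses to Kwame and Noah → score 1.
Fatima: loses to Kwame, Priya, and Noah → score 0.
Noah: beats Priya and Fatima; loses to Kwame → score 2.
Kwame has the best pairwise record.

Kwame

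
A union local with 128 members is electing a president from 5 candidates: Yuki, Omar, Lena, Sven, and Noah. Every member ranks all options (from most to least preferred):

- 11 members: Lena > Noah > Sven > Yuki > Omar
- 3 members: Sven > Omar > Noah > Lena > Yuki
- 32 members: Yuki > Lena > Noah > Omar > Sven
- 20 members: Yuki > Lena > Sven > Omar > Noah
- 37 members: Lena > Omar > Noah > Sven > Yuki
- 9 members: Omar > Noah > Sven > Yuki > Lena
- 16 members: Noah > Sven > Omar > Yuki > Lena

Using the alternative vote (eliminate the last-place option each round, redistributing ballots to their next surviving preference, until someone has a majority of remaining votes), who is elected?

Round 1: Yuki 52, Omar 9, Lena 48, Sven 3, Noah 16. Eliminate Sven.
Round 2: Yuki 52, Omar 12, Lena 48, Noah 16. Eliminate Omar.
Round 3: Yuki 52, Lena 48, Noah 28. Eliminate Noah.
Round 4: Yuki 77, Lena 51. Yuki has a majority.

Yuki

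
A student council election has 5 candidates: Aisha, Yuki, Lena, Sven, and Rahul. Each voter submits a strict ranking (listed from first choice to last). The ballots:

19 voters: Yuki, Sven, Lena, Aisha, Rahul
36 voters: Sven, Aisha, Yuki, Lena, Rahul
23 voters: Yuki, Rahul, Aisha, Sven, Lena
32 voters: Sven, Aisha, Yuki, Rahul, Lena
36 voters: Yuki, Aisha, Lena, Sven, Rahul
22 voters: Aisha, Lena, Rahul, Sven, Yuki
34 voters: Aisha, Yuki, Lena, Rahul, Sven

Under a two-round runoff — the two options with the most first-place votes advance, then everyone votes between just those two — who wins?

Yuki

Round 1 first-place votes: Aisha 56, Yuki 78, Lena 0, Sven 68, Rahul 0.
Yuki and Sven advance.
Runoff: Yuki is preferred to Sven by 112 voters; Sven by 90.
Yuki wins the runoff.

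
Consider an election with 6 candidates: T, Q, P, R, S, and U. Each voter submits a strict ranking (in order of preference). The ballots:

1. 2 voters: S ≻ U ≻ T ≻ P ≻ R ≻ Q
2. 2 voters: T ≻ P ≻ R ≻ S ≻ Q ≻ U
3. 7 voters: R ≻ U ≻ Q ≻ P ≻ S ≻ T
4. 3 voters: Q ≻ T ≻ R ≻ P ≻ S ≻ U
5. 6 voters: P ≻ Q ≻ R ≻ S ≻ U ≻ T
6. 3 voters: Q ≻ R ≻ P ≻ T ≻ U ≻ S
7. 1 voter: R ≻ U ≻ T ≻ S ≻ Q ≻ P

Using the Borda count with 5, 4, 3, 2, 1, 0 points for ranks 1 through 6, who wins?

R

T: 2·3 + 2·5 + 7·0 + 3·4 + 6·0 + 3·2 + 1·3 = 37
Q: 2·0 + 2·1 + 7·3 + 3·5 + 6·4 + 3·5 + 1·1 = 78
P: 2·2 + 2·4 + 7·2 + 3·2 + 6·5 + 3·3 + 1·0 = 71
R: 2·1 + 2·3 + 7·5 + 3·3 + 6·3 + 3·4 + 1·5 = 87
S: 2·5 + 2·2 + 7·1 + 3·1 + 6·2 + 3·0 + 1·2 = 38
U: 2·4 + 2·0 + 7·4 + 3·0 + 6·1 + 3·1 + 1·4 = 49
R has the highest Borda score (87).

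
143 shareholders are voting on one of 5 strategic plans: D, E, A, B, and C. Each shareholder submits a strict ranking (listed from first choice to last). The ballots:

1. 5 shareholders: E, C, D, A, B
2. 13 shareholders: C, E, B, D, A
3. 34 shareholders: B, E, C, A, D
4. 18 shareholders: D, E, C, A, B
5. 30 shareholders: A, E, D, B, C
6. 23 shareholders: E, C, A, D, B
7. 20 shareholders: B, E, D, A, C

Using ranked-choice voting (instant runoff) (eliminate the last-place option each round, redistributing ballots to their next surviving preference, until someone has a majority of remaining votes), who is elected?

Round 1: D 18, E 28, A 30, B 54, C 13. Eliminate C.
Round 2: D 18, E 41, A 30, B 54. Eliminate D.
Round 3: E 59, A 30, B 54. Eliminate A.
Round 4: E 89, B 54. E has a majority.

E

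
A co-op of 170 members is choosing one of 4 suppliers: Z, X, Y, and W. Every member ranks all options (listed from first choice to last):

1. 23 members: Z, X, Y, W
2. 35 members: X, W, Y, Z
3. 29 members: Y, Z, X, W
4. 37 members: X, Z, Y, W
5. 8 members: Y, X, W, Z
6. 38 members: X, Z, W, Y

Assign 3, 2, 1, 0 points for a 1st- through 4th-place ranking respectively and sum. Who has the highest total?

Z: 23·3 + 35·0 + 29·2 + 37·2 + 8·0 + 38·2 = 277
X: 23·2 + 35·3 + 29·1 + 37·3 + 8·2 + 38·3 = 421
Y: 23·1 + 35·1 + 29·3 + 37·1 + 8·3 + 38·0 = 206
W: 23·0 + 35·2 + 29·0 + 37·0 + 8·1 + 38·1 = 116
X has the highest Borda score (421).

X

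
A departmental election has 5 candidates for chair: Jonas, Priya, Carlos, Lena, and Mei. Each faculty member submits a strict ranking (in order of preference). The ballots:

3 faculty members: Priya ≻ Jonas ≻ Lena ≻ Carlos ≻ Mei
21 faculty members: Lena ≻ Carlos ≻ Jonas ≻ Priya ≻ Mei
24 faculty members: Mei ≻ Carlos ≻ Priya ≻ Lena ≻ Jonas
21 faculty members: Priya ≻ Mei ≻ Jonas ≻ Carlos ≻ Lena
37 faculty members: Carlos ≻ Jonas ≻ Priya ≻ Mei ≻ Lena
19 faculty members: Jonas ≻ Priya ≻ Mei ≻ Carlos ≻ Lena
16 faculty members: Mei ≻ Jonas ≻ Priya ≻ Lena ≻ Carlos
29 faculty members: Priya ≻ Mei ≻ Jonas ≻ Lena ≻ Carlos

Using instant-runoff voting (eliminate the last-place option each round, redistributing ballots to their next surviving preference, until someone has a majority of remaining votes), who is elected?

Priya

Round 1: Jonas 19, Priya 53, Carlos 37, Lena 21, Mei 40. Eliminate Jonas.
Round 2: Priya 72, Carlos 37, Lena 21, Mei 40. Eliminate Lena.
Round 3: Priya 72, Carlos 58, Mei 40. Eliminate Mei.
Round 4: Priya 88, Carlos 82. Priya has a majority.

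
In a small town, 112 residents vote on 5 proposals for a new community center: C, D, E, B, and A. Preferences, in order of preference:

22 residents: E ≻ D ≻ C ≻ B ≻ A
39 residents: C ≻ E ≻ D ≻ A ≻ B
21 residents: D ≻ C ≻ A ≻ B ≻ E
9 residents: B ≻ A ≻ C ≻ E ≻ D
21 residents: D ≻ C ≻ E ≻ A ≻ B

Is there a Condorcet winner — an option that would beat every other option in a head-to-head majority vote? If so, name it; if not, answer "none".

Checking pairwise contests:
D beats C 64–48.
E beats D 70–42.
C beats E 90–22.
C beats B 103–9.
C beats A 103–9.
Every option loses at least one head-to-head, so there is no Condorcet winner.

none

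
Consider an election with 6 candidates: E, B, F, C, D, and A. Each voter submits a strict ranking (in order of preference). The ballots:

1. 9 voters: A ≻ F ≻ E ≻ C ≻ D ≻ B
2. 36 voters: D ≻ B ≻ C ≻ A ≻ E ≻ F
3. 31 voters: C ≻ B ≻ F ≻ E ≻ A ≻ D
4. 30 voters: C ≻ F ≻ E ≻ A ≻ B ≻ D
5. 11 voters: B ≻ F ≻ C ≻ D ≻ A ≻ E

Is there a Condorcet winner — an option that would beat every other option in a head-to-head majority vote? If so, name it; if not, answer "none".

C vs E: 108–9 for C.
C vs B: 70–47 for C.
C vs F: 97–20 for C.
C vs D: 81–36 for C.
C vs A: 108–9 for C.
C beats every other option head-to-head.

C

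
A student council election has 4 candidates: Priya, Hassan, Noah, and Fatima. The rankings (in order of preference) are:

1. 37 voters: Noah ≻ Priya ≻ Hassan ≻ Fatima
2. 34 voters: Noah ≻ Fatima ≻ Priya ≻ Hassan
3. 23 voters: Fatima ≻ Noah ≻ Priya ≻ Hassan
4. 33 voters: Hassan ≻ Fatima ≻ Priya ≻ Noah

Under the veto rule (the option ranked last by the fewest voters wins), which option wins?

Last-place votes: Priya 0, Hassan 57, Noah 33, Fatima 37.
Priya is ranked last by the fewest voters, so Priya wins.

Priya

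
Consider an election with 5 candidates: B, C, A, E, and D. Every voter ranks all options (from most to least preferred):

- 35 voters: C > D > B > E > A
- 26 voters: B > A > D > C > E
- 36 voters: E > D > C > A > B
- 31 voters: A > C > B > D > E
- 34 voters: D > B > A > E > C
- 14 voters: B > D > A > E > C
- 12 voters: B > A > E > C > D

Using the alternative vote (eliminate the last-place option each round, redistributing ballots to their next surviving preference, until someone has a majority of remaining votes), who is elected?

Round 1: B 52, C 35, A 31, E 36, D 34. Eliminate A.
Round 2: B 52, C 66, E 36, D 34. Eliminate D.
Round 3: B 86, C 66, E 36. Eliminate E.
Round 4: B 86, C 102. C has a majority.

C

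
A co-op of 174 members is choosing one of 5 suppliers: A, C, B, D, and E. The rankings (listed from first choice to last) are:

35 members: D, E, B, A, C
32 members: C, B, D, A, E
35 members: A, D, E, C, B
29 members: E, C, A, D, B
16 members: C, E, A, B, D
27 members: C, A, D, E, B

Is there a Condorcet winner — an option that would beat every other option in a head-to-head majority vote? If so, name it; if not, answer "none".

none

Checking pairwise contests:
C beats A 104–70.
E beats C 99–75.
A beats B 107–67.
A beats D 107–67.
A beats E 94–80.
Every option loses at least one head-to-head, so there is no Condorcet winner.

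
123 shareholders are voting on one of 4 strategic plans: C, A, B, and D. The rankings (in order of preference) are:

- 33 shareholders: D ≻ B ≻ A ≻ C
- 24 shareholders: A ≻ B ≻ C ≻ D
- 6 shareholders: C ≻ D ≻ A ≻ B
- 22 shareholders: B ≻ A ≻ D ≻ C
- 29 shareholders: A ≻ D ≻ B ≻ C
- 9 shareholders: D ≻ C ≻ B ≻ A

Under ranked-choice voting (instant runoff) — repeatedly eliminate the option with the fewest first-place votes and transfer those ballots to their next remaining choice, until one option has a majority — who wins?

Round 1: C 6, A 53, B 22, D 42. Eliminate C.
Round 2: A 53, B 22, D 48. Eliminate B.
Round 3: A 75, D 48. A has a majority.

A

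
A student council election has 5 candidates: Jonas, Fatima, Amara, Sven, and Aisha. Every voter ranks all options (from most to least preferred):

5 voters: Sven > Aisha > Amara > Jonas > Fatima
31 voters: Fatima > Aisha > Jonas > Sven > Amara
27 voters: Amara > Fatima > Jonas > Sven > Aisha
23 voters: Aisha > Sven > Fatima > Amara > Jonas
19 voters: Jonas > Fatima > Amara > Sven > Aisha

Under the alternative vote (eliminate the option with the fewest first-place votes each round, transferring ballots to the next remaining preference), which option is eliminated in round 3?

Round 1: Jonas 19, Fatima 31, Amara 27, Sven 5, Aisha 23. Eliminate Sven.
Round 2: Jonas 19, Fatima 31, Amara 27, Aisha 28. Eliminate Jonas.
Round 3: Fatima 50, Amara 27, Aisha 28. Eliminate Amara.

Amara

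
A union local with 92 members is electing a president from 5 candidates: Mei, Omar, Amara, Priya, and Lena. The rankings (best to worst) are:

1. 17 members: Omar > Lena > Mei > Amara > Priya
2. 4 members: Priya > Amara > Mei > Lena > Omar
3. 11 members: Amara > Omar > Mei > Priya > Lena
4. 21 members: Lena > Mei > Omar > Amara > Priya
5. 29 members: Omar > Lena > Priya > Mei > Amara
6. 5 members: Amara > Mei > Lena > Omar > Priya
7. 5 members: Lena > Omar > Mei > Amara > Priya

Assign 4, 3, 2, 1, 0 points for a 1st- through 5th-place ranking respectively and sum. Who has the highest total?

Mei: 17·2 + 4·2 + 11·2 + 21·3 + 29·1 + 5·3 + 5·2 = 181
Omar: 17·4 + 4·0 + 11·3 + 21·2 + 29·4 + 5·1 + 5·3 = 279
Amara: 17·1 + 4·3 + 11·4 + 21·1 + 29·0 + 5·4 + 5·1 = 119
Priya: 17·0 + 4·4 + 11·1 + 21·0 + 29·2 + 5·0 + 5·0 = 85
Lena: 17·3 + 4·1 + 11·0 + 21·4 + 29·3 + 5·2 + 5·4 = 256
Omar has the highest Borda score (279).

Omar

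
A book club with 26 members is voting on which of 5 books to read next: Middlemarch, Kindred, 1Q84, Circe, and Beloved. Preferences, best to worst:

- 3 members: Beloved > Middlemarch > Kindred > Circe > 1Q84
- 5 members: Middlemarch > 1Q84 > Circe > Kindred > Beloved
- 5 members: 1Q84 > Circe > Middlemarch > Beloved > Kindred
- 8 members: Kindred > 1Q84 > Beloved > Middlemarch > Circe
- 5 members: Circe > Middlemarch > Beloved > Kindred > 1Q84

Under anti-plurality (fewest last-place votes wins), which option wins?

Middlemarch

Last-place votes: Middlemarch 0, Kindred 5, 1Q84 8, Circe 8, Beloved 5.
Middlemarch is ranked last by the fewest voters, so Middlemarch wins.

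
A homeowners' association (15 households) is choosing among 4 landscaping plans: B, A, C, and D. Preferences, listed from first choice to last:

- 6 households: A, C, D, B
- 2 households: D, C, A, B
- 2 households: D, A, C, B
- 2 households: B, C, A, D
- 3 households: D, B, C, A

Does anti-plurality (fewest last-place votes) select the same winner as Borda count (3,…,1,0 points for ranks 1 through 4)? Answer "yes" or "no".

no

Anti-plurality — last-place votes: B 10, A 3, C 0, D 2. Winner: C.
Borda — scores: B 12, A 26, C 25, D 27. Winner: D.
The two methods disagree.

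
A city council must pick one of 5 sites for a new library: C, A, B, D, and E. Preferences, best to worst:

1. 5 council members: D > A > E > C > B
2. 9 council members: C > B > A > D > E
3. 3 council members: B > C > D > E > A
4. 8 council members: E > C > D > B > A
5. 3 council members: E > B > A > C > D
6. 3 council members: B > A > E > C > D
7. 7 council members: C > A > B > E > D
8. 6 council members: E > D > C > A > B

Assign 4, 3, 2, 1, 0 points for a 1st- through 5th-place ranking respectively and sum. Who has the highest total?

C: 5·1 + 9·4 + 3·3 + 8·3 + 3·1 + 3·1 + 7·4 + 6·2 = 120
A: 5·3 + 9·2 + 3·0 + 8·0 + 3·2 + 3·3 + 7·3 + 6·1 = 75
B: 5·0 + 9·3 + 3·4 + 8·1 + 3·3 + 3·4 + 7·2 + 6·0 = 82
D: 5·4 + 9·1 + 3·2 + 8·2 + 3·0 + 3·0 + 7·0 + 6·3 = 69
E: 5·2 + 9·0 + 3·1 + 8·4 + 3·4 + 3·2 + 7·1 + 6·4 = 94
C has the highest Borda score (120).

C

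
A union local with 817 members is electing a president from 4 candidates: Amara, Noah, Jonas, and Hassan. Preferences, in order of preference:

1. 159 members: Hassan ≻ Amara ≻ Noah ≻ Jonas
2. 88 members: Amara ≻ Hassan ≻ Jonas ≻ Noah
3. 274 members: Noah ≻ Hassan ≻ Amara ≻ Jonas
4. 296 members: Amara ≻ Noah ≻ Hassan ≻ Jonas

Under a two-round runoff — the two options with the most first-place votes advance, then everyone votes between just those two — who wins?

Amara

Round 1 first-place votes: Amara 384, Noah 274, Jonas 0, Hassan 159.
Amara and Noah advance.
Runoff: Amara is preferred to Noah by 543 voters; Noah by 274.
Amara wins the runoff.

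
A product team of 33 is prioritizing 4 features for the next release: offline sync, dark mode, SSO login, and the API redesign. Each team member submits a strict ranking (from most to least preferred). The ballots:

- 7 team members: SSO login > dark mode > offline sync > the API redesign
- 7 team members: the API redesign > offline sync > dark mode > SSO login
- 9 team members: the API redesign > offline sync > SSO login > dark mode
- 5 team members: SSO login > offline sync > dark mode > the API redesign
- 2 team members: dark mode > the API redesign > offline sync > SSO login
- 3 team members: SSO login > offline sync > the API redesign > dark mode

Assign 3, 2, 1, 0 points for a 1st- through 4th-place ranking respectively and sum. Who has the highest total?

offline sync

offline sync: 7·1 + 7·2 + 9·2 + 5·2 + 2·1 + 3·2 = 57
dark mode: 7·2 + 7·1 + 9·0 + 5·1 + 2·3 + 3·0 = 32
SSO login: 7·3 + 7·0 + 9·1 + 5·3 + 2·0 + 3·3 = 54
the API redesign: 7·0 + 7·3 + 9·3 + 5·0 + 2·2 + 3·1 = 55
offline sync has the highest Borda score (57).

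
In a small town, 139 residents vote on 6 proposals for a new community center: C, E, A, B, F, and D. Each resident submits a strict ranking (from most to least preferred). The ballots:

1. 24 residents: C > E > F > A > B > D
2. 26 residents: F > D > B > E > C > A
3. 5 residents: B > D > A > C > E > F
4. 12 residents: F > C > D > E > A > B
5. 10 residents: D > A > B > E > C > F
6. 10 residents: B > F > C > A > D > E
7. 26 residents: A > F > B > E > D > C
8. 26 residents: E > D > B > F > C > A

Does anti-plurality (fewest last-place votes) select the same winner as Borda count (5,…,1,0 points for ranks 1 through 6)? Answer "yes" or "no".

Anti-plurality — last-place votes: C 26, E 10, A 52, B 12, F 15, D 24. Winner: E.
Borda — scores: C 270, E 379, A 265, B 363, F 458, D 350. Winner: F.
The two methods disagree.

no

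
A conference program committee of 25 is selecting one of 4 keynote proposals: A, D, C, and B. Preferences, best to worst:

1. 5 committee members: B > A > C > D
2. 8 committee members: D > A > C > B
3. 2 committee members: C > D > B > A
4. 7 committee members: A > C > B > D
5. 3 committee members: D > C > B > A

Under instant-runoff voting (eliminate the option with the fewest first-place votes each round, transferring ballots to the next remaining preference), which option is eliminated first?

Round 1: A 7, D 11, C 2, B 5. Eliminate C.

C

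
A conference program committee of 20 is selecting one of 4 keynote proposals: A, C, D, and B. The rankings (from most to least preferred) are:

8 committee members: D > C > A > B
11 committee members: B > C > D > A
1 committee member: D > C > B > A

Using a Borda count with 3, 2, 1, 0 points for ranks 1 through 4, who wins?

C

A: 8·1 + 11·0 + 1·0 = 8
C: 8·2 + 11·2 + 1·2 = 40
D: 8·3 + 11·1 + 1·3 = 38
B: 8·0 + 11·3 + 1·1 = 34
C has the highest Borda score (40).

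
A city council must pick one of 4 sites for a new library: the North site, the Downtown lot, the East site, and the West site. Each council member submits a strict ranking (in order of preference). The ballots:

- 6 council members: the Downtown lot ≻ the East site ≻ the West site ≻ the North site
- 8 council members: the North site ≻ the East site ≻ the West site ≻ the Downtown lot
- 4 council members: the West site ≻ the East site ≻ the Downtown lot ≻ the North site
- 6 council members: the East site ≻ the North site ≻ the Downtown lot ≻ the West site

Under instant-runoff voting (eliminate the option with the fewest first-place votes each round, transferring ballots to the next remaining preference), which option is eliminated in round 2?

Round 1: the North site 8, the Downtown lot 6, the East site 6, the West site 4. Eliminate the West site.
Round 2: the North site 8, the Downtown lot 6, the East site 10. Eliminate the Downtown lot.

the Downtown lot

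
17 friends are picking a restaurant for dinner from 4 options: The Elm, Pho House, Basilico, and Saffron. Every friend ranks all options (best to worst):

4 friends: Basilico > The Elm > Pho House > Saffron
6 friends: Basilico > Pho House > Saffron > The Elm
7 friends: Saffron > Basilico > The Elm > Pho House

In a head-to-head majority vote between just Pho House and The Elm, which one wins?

Voters preferring Pho House to The Elm: 6; preferring The Elm to Pho House: 11.
The Elm wins the head-to-head.

The Elm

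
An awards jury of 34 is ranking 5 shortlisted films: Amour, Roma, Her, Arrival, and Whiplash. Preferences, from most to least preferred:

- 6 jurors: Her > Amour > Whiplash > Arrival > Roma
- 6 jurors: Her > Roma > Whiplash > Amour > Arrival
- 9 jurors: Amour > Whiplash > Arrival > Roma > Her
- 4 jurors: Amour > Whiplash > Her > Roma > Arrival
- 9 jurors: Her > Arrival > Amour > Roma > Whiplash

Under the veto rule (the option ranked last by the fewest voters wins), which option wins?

Amour

Last-place votes: Amour 0, Roma 6, Her 9, Arrival 10, Whiplash 9.
Amour is ranked last by the fewest voters, so Amour wins.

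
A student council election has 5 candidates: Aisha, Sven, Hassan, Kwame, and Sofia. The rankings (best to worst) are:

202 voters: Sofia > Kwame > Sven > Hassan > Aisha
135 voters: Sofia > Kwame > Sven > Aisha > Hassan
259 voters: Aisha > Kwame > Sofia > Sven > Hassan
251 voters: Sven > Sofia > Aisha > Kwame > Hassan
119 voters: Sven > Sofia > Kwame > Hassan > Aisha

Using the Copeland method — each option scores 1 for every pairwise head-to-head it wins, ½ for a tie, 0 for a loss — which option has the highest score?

Aisha: beats Hassan and Kwame; loses to Sven and Sofia → score 2.
Sven: beats Aisha and Hassan; loses to Kwame and Sofia → score 2.
Hassan: loses to Aisha, Sven, Kwame, and Sofia → score 0.
Kwame: beats Sven and Hassan; loses to Aisha and Sofia → score 2.
Sofia: beats Aisha, Sven, Hassan, and Kwame → score 4.
Sofia has the best pairwise record.

Sofia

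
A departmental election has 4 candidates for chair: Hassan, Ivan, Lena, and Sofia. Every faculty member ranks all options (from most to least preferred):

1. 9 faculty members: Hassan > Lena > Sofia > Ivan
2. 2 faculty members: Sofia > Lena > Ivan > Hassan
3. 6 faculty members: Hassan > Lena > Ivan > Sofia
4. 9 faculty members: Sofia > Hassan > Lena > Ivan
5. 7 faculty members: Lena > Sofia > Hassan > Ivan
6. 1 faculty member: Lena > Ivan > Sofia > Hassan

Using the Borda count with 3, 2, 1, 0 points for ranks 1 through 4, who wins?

Hassan

Hassan: 9·3 + 2·0 + 6·3 + 9·2 + 7·1 + 1·0 = 70
Ivan: 9·0 + 2·1 + 6·1 + 9·0 + 7·0 + 1·2 = 10
Lena: 9·2 + 2·2 + 6·2 + 9·1 + 7·3 + 1·3 = 67
Sofia: 9·1 + 2·3 + 6·0 + 9·3 + 7·2 + 1·1 = 57
Hassan has the highest Borda score (70).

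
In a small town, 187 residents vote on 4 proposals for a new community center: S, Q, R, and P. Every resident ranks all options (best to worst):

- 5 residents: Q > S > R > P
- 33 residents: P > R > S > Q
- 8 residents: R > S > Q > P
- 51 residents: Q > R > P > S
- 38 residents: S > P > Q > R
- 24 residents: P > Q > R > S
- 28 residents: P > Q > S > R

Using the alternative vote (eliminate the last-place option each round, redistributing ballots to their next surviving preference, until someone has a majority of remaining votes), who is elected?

Round 1: S 38, Q 56, R 8, P 85. Eliminate R.
Round 2: S 46, Q 56, P 85. Eliminate S.
Round 3: Q 64, P 123. P has a majority.

P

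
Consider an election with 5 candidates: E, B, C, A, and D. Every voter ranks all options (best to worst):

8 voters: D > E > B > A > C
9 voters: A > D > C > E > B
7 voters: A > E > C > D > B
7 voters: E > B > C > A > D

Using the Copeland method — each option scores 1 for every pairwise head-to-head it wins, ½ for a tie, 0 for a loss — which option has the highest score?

E: beats B and C; loses to A and D → score 2.
B: loses to E, C, A, and D → score 0.
C: beats B; loses to E, A, and D → score 1.
A: beats E, B, C, and D → score 4.
D: beats E, B, and C; loses to A → score 3.
A has the best pairwise record.

A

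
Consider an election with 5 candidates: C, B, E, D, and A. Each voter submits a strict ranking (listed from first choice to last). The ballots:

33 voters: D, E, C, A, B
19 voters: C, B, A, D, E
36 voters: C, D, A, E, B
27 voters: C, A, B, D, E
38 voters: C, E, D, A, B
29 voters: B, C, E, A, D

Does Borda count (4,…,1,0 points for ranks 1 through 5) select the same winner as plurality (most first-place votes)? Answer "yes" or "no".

Borda — scores: C 633, B 227, E 307, D 362, A 291. Winner: C.
Plurality — first-place votes: C 120, B 29, E 0, D 33, A 0. Winner: C.
The two methods agree.

yes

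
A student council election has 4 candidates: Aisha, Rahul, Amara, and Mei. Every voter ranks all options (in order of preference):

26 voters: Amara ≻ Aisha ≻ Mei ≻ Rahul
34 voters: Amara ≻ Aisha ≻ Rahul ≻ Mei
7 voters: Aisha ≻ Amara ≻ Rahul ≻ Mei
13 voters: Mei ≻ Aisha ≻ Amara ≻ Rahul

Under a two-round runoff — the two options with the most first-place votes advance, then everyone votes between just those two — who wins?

Amara

Round 1 first-place votes: Aisha 7, Rahul 0, Amara 60, Mei 13.
Amara and Mei advance.
Runoff: Amara is preferred to Mei by 67 voters; Mei by 13.
Amara wins the runoff.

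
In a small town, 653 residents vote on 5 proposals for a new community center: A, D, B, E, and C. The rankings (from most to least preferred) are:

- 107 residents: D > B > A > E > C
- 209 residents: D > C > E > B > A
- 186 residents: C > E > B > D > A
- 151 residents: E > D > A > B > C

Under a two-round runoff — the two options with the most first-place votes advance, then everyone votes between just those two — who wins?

D

Round 1 first-place votes: A 0, D 316, B 0, E 151, C 186.
D and C advance.
Runoff: D is preferred to C by 467 voters; C by 186.
D wins the runoff.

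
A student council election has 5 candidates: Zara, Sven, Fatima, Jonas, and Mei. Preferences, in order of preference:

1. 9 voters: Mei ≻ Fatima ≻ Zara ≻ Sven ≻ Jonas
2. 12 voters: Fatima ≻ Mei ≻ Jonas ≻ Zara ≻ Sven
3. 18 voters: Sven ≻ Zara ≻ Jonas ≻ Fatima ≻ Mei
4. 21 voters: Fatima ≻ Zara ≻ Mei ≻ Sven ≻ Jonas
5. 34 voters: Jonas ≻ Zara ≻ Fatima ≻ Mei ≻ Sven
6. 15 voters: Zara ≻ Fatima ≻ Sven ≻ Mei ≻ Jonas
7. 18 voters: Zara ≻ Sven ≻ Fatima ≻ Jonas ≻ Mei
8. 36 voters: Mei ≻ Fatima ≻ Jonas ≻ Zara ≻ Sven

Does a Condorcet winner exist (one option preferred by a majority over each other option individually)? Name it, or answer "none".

none

Checking pairwise contests:
Jonas beats Zara 82–81.
Zara beats Sven 145–18.
Zara beats Fatima 85–78.
Fatima beats Jonas 111–52.
Zara beats Mei 106–57.
Every option loses at least one head-to-head, so there is no Condorcet winner.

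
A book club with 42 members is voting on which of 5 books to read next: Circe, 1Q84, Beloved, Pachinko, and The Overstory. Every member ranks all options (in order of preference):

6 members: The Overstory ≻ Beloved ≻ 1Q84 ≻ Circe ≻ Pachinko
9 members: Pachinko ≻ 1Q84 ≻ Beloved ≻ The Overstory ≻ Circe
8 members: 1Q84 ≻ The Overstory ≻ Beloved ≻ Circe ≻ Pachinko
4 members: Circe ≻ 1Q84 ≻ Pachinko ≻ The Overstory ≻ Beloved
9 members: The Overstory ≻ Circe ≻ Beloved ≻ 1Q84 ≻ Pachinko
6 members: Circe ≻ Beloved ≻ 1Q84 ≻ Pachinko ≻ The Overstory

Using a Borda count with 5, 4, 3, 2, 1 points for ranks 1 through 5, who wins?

1Q84

Circe: 6·2 + 9·1 + 8·2 + 4·5 + 9·4 + 6·5 = 123
1Q84: 6·3 + 9·4 + 8·5 + 4·4 + 9·2 + 6·3 = 146
Beloved: 6·4 + 9·3 + 8·3 + 4·1 + 9·3 + 6·4 = 130
Pachinko: 6·1 + 9·5 + 8·1 + 4·3 + 9·1 + 6·2 = 92
The Overstory: 6·5 + 9·2 + 8·4 + 4·2 + 9·5 + 6·1 = 139
1Q84 has the highest Borda score (146).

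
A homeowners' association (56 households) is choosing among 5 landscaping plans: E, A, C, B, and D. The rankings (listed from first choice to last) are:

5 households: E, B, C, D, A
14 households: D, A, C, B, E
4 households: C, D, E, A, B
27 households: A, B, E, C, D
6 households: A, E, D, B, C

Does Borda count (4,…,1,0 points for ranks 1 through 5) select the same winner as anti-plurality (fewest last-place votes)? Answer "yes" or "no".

no

Borda — scores: E 100, A 178, C 81, B 116, D 85. Winner: A.
Anti-plurality — last-place votes: E 14, A 5, C 6, B 4, D 27. Winner: B.
The two methods disagree.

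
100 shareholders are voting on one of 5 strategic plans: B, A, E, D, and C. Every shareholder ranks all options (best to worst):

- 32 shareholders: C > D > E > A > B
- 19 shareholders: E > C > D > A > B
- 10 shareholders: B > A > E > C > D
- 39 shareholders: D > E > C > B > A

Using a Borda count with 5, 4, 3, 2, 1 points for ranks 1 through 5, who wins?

D

B: 32·1 + 19·1 + 10·5 + 39·2 = 179
A: 32·2 + 19·2 + 10·4 + 39·1 = 181
E: 32·3 + 19·5 + 10·3 + 39·4 = 377
D: 32·4 + 19·3 + 10·1 + 39·5 = 390
C: 32·5 + 19·4 + 10·2 + 39·3 = 373
D has the highest Borda score (390).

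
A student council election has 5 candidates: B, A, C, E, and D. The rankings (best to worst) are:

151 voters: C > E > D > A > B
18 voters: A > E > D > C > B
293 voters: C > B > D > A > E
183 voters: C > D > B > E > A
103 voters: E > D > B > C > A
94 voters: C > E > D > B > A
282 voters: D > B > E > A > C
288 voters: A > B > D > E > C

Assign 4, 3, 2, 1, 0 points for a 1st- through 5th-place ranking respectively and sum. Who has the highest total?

D

B: 151·0 + 18·0 + 293·3 + 183·2 + 103·2 + 94·1 + 282·3 + 288·3 = 3255
A: 151·1 + 18·4 + 293·1 + 183·0 + 103·0 + 94·0 + 282·1 + 288·4 = 1950
C: 151·4 + 18·1 + 293·4 + 183·4 + 103·1 + 94·4 + 282·0 + 288·0 = 3005
E: 151·3 + 18·3 + 293·0 + 183·1 + 103·4 + 94·3 + 282·2 + 288·1 = 2236
D: 151·2 + 18·2 + 293·2 + 183·3 + 103·3 + 94·2 + 282·4 + 288·2 = 3674
D has the highest Borda score (3674).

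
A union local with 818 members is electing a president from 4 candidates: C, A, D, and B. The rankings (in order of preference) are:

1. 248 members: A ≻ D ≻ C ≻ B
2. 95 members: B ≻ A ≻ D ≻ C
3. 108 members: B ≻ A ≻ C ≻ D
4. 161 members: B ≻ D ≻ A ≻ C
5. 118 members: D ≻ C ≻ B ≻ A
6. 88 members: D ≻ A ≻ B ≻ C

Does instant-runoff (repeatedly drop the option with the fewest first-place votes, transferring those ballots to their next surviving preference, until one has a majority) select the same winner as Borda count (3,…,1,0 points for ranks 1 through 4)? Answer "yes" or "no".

no

Instant-runoff — R1 C 0, A 248, D 206, B 364 (C out); R2 A 248, D 206, B 364 (D out); R3 A 336, B 482 (B winner). Winner: B.
Borda — scores: C 592, A 1487, D 1531, B 1298. Winner: D.
The two methods disagree.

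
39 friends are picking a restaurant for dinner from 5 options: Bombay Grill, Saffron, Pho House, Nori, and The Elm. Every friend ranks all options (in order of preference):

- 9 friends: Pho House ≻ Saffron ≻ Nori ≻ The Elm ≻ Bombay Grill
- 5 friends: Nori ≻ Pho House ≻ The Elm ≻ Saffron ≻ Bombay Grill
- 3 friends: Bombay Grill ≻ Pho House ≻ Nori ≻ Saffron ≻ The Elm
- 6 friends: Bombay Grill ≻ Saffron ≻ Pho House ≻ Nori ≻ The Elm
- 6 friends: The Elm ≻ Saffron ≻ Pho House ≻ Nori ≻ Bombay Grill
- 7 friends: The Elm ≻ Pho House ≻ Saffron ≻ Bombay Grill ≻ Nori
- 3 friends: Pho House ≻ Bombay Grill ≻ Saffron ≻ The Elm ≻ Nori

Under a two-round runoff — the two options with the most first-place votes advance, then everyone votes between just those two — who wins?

Round 1 first-place votes: Bombay Grill 9, Saffron 0, Pho House 12, Nori 5, The Elm 13.
The Elm and Pho House advance.
Runoff: The Elm is preferred to Pho House by 13 voters; Pho House by 26.
Pho House wins the runoff.

Pho House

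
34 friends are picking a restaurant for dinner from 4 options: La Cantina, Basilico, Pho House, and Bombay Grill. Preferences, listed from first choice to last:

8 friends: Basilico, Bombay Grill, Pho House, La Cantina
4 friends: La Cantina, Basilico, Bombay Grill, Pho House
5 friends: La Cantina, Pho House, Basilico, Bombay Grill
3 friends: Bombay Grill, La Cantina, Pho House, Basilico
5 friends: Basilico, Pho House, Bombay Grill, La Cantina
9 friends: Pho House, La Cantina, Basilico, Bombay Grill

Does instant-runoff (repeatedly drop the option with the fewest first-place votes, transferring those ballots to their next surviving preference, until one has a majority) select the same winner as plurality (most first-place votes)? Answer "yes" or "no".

no

Instant-runoff — R1 La Cantina 9, Basilico 13, Pho House 9, Bombay Grill 3 (Bombay Grill out); R2 La Cantina 12, Basilico 13, Pho House 9 (Pho House out); R3 La Cantina 21, Basilico 13 (La Cantina winner). Winner: La Cantina.
Plurality — first-place votes: La Cantina 9, Basilico 13, Pho House 9, Bombay Grill 3. Winner: Basilico.
The two methods disagree.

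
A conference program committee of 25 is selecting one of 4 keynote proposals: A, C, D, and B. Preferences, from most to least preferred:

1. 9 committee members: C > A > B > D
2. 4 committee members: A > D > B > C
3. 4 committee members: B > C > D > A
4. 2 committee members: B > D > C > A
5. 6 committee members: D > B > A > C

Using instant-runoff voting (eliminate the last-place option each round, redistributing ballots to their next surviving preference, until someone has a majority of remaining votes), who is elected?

Round 1: A 4, C 9, D 6, B 6. Eliminate A.
Round 2: C 9, D 10, B 6. Eliminate B.
Round 3: C 13, D 12. C has a majority.

C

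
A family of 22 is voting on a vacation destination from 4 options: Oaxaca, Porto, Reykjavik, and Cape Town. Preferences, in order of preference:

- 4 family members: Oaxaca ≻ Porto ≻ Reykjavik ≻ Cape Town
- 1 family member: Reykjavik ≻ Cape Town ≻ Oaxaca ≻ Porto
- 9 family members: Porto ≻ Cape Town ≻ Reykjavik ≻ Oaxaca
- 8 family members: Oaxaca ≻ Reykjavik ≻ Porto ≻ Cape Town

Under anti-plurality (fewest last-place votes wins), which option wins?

Reykjavik

Last-place votes: Oaxaca 9, Porto 1, Reykjavik 0, Cape Town 12.
Reykjavik is ranked last by the fewest voters, so Reykjavik wins.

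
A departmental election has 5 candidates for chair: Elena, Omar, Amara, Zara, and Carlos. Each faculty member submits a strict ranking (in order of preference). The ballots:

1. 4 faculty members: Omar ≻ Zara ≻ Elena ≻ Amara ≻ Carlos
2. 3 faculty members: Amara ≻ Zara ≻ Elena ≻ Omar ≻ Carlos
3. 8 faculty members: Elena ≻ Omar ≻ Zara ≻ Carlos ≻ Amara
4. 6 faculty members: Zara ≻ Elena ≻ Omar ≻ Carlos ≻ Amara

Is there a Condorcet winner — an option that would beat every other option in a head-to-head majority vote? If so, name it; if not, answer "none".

Checking pairwise contests:
Zara beats Elena 13–8.
Elena beats Omar 17–4.
Elena beats Amara 18–3.
Omar beats Zara 12–9.
Elena beats Carlos 21–0.
Every option loses at least one head-to-head, so there is no Condorcet winner.

none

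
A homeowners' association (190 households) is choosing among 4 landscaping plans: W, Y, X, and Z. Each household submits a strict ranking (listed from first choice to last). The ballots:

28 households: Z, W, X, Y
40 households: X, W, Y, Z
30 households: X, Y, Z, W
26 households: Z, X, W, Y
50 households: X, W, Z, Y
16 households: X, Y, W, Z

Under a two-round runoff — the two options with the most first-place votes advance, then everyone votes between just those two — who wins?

X

Round 1 first-place votes: W 0, Y 0, X 136, Z 54.
X and Z advance.
Runoff: X is preferred to Z by 136 voters; Z by 54.
X wins the runoff.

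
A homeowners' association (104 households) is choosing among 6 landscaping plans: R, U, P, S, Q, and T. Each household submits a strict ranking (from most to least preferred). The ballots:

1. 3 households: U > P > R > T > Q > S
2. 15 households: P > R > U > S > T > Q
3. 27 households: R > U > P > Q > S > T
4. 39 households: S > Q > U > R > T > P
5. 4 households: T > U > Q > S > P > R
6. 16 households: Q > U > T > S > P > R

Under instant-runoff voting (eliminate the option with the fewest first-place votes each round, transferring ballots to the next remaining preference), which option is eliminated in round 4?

Q

Round 1: R 27, U 3, P 15, S 39, Q 16, T 4. Eliminate U.
Round 2: R 27, P 18, S 39, Q 16, T 4. Eliminate T.
Round 3: R 27, P 18, S 39, Q 20. Eliminate P.
Round 4: R 45, S 39, Q 20. Eliminate Q.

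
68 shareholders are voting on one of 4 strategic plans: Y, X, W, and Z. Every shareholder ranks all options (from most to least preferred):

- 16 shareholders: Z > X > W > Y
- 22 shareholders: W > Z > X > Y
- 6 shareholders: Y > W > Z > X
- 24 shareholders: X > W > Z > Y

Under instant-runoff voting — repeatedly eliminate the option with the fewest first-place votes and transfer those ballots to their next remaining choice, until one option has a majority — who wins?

Round 1: Y 6, X 24, W 22, Z 16. Eliminate Y.
Round 2: X 24, W 28, Z 16. Eliminate Z.
Round 3: X 40, W 28. X has a majority.

X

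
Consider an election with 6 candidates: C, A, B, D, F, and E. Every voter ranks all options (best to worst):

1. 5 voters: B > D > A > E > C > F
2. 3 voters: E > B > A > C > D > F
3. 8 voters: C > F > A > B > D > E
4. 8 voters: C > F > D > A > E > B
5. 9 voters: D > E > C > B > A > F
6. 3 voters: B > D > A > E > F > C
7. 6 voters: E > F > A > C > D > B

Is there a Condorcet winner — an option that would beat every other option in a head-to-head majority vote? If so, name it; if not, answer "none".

none

Checking pairwise contests:
E beats C 26–16.
C beats A 25–17.
C beats B 31–11.
C beats D 25–17.
C beats F 33–9.
A beats E 24–18.
Every option loses at least one head-to-head, so there is no Condorcet winner.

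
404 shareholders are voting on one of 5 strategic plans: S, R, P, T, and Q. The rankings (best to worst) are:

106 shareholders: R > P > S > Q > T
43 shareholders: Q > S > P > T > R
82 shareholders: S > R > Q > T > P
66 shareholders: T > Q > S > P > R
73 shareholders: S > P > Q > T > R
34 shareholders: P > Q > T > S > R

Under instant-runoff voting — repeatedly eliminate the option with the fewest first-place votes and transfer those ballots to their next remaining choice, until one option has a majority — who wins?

Round 1: S 155, R 106, P 34, T 66, Q 43. Eliminate P.
Round 2: S 155, R 106, T 66, Q 77. Eliminate T.
Round 3: S 155, R 106, Q 143. Eliminate R.
Round 4: S 261, Q 143. S has a majority.

S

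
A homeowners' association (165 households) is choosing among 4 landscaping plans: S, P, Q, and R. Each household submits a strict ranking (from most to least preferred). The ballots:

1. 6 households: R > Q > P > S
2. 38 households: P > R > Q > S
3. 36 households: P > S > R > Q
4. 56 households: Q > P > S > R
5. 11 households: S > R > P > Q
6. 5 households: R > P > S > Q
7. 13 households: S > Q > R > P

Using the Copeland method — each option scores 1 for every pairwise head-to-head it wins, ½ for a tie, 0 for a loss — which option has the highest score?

S: beats R; loses to P and Q → score 1.
P: beats S, Q, and R → score 3.
Q: beats S; loses to P and R → score 1.
R: beats Q; loses to S and P → score 1.
P has the best pairwise record.

P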